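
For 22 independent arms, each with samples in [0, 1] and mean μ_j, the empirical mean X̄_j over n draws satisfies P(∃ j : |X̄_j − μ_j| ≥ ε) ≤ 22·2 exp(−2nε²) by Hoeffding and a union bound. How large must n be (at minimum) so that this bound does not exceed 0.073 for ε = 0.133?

181

Need 2·22·exp(−2nε²) ≤ 0.073, i.e. exp(−2nε²) ≤ 0.073/44.
So 2nε² ≥ ln(44/0.073) = 6.401485.
Hence n ≥ 6.401485/(2·0.133²) = 180.945.
The smallest integer n is 181.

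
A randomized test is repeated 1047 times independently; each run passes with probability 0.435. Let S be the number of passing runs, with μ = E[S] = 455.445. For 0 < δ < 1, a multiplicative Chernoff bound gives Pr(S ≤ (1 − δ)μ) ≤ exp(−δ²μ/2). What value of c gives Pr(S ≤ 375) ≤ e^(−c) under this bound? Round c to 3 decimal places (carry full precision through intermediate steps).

Write 375 = (1 − δ)μ, so δ = 1 − 375/455.445 = 0.1766295…
Then the exponent is δ²μ/2 = (μ − 375)²/(2μ) = 7.104478.

7.104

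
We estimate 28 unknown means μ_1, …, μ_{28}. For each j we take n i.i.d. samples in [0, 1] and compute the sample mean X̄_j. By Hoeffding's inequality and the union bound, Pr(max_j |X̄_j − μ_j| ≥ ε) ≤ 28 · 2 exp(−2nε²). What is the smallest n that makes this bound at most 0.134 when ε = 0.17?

105

Need 2·28·exp(−2nε²) ≤ 0.134, i.e. exp(−2nε²) ≤ 0.134/56.
So 2nε² ≥ ln(56/0.134) = 6.035267.
Hence n ≥ 6.035267/(2·0.17²) = 104.416.
The smallest integer n is 105.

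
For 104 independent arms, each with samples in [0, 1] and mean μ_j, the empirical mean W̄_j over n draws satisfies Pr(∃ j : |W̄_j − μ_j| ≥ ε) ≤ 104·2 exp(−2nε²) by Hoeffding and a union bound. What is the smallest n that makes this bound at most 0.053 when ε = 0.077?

698

Need 2·104·exp(−2nε²) ≤ 0.053, i.e. exp(−2nε²) ≤ 0.053/208.
So 2nε² ≥ ln(208/0.053) = 8.275001.
Hence n ≥ 8.275001/(2·0.077²) = 697.841.
The smallest integer n is 698.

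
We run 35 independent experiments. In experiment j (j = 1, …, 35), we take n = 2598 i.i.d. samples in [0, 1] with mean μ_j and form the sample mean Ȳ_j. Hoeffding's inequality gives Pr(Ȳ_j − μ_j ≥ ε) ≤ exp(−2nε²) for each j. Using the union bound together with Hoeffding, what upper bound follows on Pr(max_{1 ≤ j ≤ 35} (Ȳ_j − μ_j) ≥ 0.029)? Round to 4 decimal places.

Per-experiment Hoeffding bound: exp(−2·2598·0.029²) = exp(−4.36984) = 0.012653.
Union bound over 35 events: 35·0.012653 = 0.44287.

0.4429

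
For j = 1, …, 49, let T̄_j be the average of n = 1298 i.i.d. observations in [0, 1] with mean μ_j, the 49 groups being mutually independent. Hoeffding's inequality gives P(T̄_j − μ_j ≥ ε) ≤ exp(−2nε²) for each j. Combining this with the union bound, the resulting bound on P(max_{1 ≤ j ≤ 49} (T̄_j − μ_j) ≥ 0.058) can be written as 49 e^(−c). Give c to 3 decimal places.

8.733

Union bound over the 49 events: P(max_{1 ≤ j ≤ 49} (T̄_j − μ_j) ≥ 0.058) ≤ 49·exp(−2nε²) = 49 exp(−2·1298·0.058²).
So c = 2·1298·0.058² = 8.7329.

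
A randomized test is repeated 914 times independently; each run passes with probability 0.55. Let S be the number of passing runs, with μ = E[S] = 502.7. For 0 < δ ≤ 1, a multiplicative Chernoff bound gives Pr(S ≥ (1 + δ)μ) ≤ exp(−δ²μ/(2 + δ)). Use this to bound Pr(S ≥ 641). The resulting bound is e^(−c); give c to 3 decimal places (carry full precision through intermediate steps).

Write 641 = (1 + δ)μ, so δ = 641/502.7 − 1 = 0.2751144…
Then the exponent is δ²μ/(2 + δ) = (641 − μ)² / (μ·(2 + δ)) = 16.723695.

16.724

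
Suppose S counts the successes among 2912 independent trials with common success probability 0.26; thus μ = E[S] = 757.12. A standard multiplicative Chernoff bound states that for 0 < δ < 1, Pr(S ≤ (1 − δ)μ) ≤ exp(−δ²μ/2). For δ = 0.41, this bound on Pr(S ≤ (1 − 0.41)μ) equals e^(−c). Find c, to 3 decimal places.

63.636

c = δ²μ/2 = 0.41²·757.12/2 = 63.6359.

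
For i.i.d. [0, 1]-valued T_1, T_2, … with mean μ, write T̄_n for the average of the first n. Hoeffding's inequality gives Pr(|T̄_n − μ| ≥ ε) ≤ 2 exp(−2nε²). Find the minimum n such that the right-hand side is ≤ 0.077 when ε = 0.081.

249

Require 2·exp(−2nε²) ≤ 0.077, i.e. 2nε² ≥ ln(2/0.077) = 3.257097.
So n ≥ 3.257097 / (2·0.081²) = 248.217.
The smallest integer n is 249.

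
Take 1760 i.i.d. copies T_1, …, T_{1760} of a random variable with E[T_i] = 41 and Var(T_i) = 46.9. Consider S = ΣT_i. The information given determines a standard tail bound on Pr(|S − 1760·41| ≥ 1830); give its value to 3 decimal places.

With mean and variance of each term known, Chebyshev's inequality bounds the deviation of the sum (or sample mean).
Var(S) = n·Var(T_i) = 1760·46.9 = 82544.
Chebyshev: Pr(|S − 1760·41| ≥ 1830) ≤ Var(S)/1830² = 82544/3348900 = 0.0246.

0.025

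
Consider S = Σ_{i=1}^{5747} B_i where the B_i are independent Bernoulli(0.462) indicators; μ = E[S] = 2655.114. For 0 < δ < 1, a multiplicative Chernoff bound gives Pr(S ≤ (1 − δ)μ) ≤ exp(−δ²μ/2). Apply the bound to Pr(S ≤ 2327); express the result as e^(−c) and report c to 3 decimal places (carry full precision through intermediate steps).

20.274

Write 2327 = (1 − δ)μ, so δ = 1 − 2327/2655.114 = 0.1235781…
Then the exponent is δ²μ/2 = (μ − 2327)²/(2μ) = 20.273856.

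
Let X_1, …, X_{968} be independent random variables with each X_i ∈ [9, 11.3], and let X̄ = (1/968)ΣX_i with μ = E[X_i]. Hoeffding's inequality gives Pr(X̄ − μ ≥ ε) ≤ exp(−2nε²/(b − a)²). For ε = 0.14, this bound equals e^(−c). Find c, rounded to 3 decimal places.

7.173

c = 2nε²/(b − a)² = 2·968·0.14² / 2.3² = 7.1731.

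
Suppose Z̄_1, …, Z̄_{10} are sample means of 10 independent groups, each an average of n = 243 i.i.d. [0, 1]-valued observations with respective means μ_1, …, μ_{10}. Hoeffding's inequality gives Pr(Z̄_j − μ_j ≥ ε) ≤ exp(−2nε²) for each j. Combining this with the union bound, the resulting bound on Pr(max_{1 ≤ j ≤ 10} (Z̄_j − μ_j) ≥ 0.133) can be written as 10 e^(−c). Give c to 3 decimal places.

Union bound over the 10 events: Pr(max_{1 ≤ j ≤ 10} (Z̄_j − μ_j) ≥ 0.133) ≤ 10·exp(−2nε²) = 10 exp(−2·243·0.133²).
So c = 2·243·0.133² = 8.5969.

8.597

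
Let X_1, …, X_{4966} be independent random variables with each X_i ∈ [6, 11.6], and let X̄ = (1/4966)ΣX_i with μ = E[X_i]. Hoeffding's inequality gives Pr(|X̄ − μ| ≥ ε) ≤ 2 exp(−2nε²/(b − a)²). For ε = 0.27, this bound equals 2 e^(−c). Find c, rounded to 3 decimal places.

c = 2nε²/(b − a)² = 2·4966·0.27² / 5.6² = 23.0881.

23.088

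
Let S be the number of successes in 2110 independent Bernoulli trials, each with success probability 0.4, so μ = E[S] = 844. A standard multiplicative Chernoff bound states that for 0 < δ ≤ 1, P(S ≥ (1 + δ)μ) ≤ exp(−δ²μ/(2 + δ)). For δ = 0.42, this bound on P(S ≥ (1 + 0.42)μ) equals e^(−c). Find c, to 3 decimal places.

61.521

c = δ²μ/(2 + δ) = 0.42²·844/(2 + 0.42) = 61.5213.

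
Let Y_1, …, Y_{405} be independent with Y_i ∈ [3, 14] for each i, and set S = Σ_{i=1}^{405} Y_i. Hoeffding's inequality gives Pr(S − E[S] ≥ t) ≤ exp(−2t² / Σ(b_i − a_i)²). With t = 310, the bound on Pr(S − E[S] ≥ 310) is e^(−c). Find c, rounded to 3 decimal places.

3.922

Σ(b_i − a_i)² = 405·(11)² = 49005.
c = 2t²/49005 = 2·310²/49005 = 3.9220.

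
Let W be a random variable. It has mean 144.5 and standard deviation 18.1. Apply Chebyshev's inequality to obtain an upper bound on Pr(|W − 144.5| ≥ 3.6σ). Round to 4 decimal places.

Chebyshev: Pr(|W − μ| ≥ t) ≤ Var(W)/t².
Var(W) = σ² = 18.1² = 327.61.
t = 3.6·18.1 = 65.16.
Bound = 327.61 / 4245.8256 = 0.0772.

0.0772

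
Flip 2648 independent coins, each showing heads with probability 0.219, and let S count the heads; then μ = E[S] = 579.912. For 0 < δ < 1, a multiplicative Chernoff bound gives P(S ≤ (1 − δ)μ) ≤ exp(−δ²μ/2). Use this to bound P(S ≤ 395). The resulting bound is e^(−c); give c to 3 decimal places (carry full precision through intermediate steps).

Write 395 = (1 − δ)μ, so δ = 1 − 395/579.912 = 0.3188622…
Then the exponent is δ²μ/2 = (μ − 395)²/(2μ) = 29.480721.

29.481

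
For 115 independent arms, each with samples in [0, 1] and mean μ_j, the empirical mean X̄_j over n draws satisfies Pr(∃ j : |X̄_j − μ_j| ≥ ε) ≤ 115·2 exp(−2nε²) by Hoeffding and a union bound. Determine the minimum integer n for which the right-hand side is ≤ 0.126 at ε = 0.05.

1502

Need 2·115·exp(−2nε²) ≤ 0.126, i.e. exp(−2nε²) ≤ 0.126/230.
So 2nε² ≥ ln(230/0.126) = 7.509553.
Hence n ≥ 7.509553/(2·0.05²) = 1501.911.
The smallest integer n is 1502.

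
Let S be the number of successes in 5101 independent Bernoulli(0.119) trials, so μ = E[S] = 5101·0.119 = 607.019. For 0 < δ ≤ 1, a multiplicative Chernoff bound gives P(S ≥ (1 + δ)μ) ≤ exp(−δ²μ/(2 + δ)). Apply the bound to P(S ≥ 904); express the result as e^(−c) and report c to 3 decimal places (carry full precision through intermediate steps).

58.370

Write 904 = (1 + δ)μ, so δ = 904/607.019 − 1 = 0.489245…
Then the exponent is δ²μ/(2 + δ) = (904 − μ)² / (μ·(2 + δ)) = 58.369692.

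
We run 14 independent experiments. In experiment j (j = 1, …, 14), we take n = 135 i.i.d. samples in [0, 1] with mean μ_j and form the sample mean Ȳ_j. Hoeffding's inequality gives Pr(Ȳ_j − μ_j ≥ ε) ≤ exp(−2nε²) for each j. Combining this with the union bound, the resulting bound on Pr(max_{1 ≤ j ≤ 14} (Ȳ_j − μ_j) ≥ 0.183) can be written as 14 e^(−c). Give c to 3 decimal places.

9.042

Union bound over the 14 events: Pr(max_{1 ≤ j ≤ 14} (Ȳ_j − μ_j) ≥ 0.183) ≤ 14·exp(−2nε²) = 14 exp(−2·135·0.183²).
So c = 2·135·0.183² = 9.0420.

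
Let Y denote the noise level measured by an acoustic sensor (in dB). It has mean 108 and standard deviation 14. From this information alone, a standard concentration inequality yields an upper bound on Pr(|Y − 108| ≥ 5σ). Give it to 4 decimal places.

Mean and variance are known, so Chebyshev's inequality applies.
Chebyshev: Pr(|Y − μ| ≥ t) ≤ Var(Y)/t².
Var(Y) = σ² = 14² = 196.
t = 5·14 = 70.
Bound = 196 / 4900 = 0.0400.

0.0400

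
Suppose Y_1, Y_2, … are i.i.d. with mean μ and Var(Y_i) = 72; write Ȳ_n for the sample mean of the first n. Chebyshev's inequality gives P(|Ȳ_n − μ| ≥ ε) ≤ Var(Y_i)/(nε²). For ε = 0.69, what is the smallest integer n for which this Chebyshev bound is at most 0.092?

1644

Require 72/(n·0.69²) ≤ 0.092, i.e. n ≥ 72/(0.092·0.69²) = 1643.791.
The smallest integer n is 1644.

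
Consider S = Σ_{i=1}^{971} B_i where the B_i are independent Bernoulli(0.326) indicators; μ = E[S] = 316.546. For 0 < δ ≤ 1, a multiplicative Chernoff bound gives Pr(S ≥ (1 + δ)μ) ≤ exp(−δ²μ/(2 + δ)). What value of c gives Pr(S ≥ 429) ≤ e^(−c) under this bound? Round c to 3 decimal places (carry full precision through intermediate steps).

Write 429 = (1 + δ)μ, so δ = 429/316.546 − 1 = 0.3552533…
Then the exponent is δ²μ/(2 + δ) = (429 − μ)² / (μ·(2 + δ)) = 16.961934.

16.962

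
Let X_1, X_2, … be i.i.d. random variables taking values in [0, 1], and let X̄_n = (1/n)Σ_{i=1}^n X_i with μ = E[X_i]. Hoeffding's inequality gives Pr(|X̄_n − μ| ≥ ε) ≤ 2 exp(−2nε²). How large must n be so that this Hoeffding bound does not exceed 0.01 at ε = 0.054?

909

Require 2·exp(−2nε²) ≤ 0.01, i.e. 2nε² ≥ ln(2/0.01) = 5.298317.
So n ≥ 5.298317 / (2·0.054²) = 908.491.
The smallest integer n is 909.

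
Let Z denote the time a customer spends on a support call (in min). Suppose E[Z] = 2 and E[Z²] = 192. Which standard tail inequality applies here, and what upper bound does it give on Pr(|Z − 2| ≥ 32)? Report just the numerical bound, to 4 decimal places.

0.1836

The first two moments determine the variance, so Chebyshev's inequality is the sharpest standard bound available.
Var(Z) = E[Z²] − (E[Z])² = 192 − 4 = 188.
Chebyshev's inequality: Pr(|Z − μ| ≥ t) ≤ Var(Z)/t² = 188/1024 = 0.1836.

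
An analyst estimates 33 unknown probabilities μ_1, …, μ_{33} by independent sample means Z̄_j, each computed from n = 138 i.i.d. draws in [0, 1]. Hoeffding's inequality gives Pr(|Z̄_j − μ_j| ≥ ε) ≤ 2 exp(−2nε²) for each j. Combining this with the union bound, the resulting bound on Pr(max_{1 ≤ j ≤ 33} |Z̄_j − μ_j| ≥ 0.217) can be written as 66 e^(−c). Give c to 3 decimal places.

Union bound over the 33 events: Pr(max_{1 ≤ j ≤ 33} |Z̄_j − μ_j| ≥ 0.217) ≤ 33·2·exp(−2nε²) = 66 exp(−2·138·0.217²).
So c = 2·138·0.217² = 12.9966.

12.997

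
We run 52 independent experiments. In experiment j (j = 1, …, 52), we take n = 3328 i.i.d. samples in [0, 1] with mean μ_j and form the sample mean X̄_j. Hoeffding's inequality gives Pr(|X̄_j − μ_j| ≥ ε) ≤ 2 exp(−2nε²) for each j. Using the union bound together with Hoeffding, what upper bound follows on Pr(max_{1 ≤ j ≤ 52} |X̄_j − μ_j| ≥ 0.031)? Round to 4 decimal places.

Per-experiment Hoeffding bound: 2·exp(−2·3328·0.031²) = 2·exp(−6.39642) = 0.003335.
Union bound over 52 events: 52·0.003335 = 0.17342.

0.1734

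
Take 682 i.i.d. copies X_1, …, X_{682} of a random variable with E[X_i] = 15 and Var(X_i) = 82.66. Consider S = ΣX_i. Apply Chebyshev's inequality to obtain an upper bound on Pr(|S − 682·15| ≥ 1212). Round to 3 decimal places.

0.038

Var(S) = n·Var(X_i) = 682·82.66 = 56374.12.
Chebyshev: Pr(|S − 682·15| ≥ 1212) ≤ Var(S)/1212² = 56374.12/1468944 = 0.0384.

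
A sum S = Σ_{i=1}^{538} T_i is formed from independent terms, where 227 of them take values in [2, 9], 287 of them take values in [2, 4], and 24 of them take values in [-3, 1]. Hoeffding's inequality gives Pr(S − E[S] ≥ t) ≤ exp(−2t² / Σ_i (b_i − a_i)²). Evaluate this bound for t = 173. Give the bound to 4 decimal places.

Σ(b_i − a_i)² = 227·7² + 287·2² + 24·4² = 12655.
Exponent = 2·173² / 12655 = 4.72999.
Bound = exp(−4.72999) = 0.00883.

0.0088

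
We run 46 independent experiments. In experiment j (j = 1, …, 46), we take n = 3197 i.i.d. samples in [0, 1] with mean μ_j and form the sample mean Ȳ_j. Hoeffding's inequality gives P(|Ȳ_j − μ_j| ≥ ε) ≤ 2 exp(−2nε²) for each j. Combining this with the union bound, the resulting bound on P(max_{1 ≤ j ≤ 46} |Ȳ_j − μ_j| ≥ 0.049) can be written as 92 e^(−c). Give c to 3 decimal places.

15.352

Union bound over the 46 events: P(max_{1 ≤ j ≤ 46} |Ȳ_j − μ_j| ≥ 0.049) ≤ 46·2·exp(−2nε²) = 92 exp(−2·3197·0.049²).
So c = 2·3197·0.049² = 15.3520.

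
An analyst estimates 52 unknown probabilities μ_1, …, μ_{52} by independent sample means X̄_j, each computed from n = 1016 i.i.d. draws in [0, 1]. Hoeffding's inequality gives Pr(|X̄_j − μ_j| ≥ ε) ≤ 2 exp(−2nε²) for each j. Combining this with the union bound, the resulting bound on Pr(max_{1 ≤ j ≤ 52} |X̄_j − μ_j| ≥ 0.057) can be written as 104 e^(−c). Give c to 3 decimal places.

6.602

Union bound over the 52 events: Pr(max_{1 ≤ j ≤ 52} |X̄_j − μ_j| ≥ 0.057) ≤ 52·2·exp(−2nε²) = 104 exp(−2·1016·0.057²).
So c = 2·1016·0.057² = 6.6020.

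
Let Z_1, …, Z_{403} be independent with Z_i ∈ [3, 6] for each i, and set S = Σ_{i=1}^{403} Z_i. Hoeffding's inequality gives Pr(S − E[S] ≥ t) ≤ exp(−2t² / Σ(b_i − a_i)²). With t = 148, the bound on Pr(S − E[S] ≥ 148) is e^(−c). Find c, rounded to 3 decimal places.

Σ(b_i − a_i)² = 403·(3)² = 3627.
c = 2t²/3627 = 2·148²/3627 = 12.0783.

12.078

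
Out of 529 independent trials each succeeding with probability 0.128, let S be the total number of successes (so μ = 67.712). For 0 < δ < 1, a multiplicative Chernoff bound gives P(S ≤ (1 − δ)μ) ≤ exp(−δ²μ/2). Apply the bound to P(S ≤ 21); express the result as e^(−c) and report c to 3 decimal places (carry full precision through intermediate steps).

Write 21 = (1 − δ)μ, so δ = 1 − 21/67.712 = 0.6898629…
Then the exponent is δ²μ/2 = (μ − 21)²/(2μ) = 16.112439.

16.112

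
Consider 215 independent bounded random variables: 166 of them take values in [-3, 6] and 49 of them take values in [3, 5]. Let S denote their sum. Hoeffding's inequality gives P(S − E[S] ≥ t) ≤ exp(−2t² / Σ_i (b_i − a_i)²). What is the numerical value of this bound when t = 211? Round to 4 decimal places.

Σ(b_i − a_i)² = 166·9² + 49·2² = 13642.
Exponent = 2·211² / 13642 = 6.52705.
Bound = exp(−6.52705) = 0.00146.

0.0015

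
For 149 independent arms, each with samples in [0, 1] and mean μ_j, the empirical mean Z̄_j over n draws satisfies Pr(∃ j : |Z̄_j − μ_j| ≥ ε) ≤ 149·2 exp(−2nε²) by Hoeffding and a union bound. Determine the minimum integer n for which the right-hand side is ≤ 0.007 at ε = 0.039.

Need 2·149·exp(−2nε²) ≤ 0.007, i.e. exp(−2nε²) ≤ 0.007/298.
So 2nε² ≥ ln(298/0.007) = 10.658939.
Hence n ≥ 10.658939/(2·0.039²) = 3503.925.
The smallest integer n is 3504.

3504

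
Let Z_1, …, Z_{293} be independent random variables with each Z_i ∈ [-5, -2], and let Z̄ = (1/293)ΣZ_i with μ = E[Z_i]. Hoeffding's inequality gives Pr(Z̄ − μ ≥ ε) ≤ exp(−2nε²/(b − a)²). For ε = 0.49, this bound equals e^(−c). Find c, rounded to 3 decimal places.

15.633

c = 2nε²/(b − a)² = 2·293·0.49² / 3² = 15.6332.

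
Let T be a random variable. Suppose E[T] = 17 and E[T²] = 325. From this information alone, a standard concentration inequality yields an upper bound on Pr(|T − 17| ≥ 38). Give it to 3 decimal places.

0.025

The first two moments determine the variance, so Chebyshev's inequality is the sharpest standard bound available.
Var(T) = E[T²] − (E[T])² = 325 − 289 = 36.
Chebyshev's inequality: Pr(|T − μ| ≥ t) ≤ Var(T)/t² = 36/1444 = 0.0249.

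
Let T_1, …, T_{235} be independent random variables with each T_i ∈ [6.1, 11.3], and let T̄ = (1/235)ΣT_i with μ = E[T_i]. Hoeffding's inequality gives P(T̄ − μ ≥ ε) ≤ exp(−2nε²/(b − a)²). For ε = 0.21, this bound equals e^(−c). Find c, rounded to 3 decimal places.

c = 2nε²/(b − a)² = 2·235·0.21² / 5.2² = 0.7665.

0.767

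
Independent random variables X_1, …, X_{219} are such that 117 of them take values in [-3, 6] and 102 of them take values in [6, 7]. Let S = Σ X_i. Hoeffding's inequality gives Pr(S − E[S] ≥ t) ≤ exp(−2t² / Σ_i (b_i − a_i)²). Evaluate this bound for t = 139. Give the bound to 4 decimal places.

0.0177

Σ(b_i − a_i)² = 117·9² + 102·1² = 9579.
Exponent = 2·139² / 9579 = 4.03403.
Bound = exp(−4.03403) = 0.01770.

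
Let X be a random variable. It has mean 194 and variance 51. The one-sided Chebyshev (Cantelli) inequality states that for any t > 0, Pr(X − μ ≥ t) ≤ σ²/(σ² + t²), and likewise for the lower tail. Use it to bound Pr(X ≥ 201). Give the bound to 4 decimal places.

Here σ² = 51 and t = 7, so σ² + t² = 100.
Cantelli's bound: 51/100 = 0.5100.

0.5100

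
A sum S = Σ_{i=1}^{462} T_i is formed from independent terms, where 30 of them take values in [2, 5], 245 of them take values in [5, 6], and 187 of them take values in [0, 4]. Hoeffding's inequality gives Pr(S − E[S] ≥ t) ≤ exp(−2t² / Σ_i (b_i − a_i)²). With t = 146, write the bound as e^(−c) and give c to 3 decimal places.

Σ(b_i − a_i)² = 30·3² + 245·1² + 187·4² = 3507.
c = 2t² / 3507 = 2·146² / 3507 = 12.1563.

12.156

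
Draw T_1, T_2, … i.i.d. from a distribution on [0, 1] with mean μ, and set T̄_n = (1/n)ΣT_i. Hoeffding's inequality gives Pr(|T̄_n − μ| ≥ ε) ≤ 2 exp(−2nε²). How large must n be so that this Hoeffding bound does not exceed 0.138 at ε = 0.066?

307

Require 2·exp(−2nε²) ≤ 0.138, i.e. 2nε² ≥ ln(2/0.138) = 2.673649.
So n ≥ 2.673649 / (2·0.066²) = 306.893.
The smallest integer n is 307.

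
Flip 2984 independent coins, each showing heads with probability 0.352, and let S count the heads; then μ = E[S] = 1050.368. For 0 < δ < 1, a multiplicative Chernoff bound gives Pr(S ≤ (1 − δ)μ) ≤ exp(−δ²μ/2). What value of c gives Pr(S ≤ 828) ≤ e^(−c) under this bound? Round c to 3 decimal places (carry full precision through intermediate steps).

Write 828 = (1 − δ)μ, so δ = 1 − 828/1050.368 = 0.2117049…
Then the exponent is δ²μ/2 = (μ − 828)²/(2μ) = 23.538192.

23.538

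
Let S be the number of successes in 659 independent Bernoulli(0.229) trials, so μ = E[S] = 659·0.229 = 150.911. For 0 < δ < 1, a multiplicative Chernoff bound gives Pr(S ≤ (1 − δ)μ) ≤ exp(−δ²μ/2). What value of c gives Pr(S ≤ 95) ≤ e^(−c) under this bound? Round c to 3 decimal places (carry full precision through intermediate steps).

10.357

Write 95 = (1 − δ)μ, so δ = 1 − 95/150.911 = 0.3704899…
Then the exponent is δ²μ/2 = (μ − 95)²/(2μ) = 10.357230.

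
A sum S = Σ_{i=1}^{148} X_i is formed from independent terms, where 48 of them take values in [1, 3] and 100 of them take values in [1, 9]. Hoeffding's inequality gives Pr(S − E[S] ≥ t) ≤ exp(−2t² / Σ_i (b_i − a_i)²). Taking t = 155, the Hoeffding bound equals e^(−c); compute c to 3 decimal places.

7.289

Σ(b_i − a_i)² = 48·2² + 100·8² = 6592.
c = 2t² / 6592 = 2·155² / 6592 = 7.2891.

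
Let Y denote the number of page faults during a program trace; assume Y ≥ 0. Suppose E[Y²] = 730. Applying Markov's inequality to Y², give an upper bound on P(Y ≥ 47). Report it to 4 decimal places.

0.3305

Since Y ≥ 0, the event {Y ≥ 47} is the same as {Y² ≥ 2209}.
Markov's inequality applied to Y² gives P(Y² ≥ 2209) ≤ E[Y²]/2209 = 730/2209 = 0.3305.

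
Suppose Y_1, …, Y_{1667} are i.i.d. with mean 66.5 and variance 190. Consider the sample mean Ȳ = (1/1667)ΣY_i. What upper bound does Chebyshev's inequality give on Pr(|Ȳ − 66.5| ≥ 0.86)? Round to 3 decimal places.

Var(Ȳ) = Var(Y_i)/n = 190/1667 = 0.11398.
Chebyshev: Pr(|Ȳ − 66.5| ≥ 0.86) ≤ Var(Ȳ)/(0.86)² = 190/(1667·0.86²) = 0.1541.

0.154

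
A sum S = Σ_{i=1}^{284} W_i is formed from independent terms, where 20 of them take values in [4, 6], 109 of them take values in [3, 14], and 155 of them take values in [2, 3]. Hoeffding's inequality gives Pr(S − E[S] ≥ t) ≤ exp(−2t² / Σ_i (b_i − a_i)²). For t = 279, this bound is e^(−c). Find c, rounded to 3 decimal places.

11.597

Σ(b_i − a_i)² = 20·2² + 109·11² + 155·1² = 13424.
c = 2t² / 13424 = 2·279² / 13424 = 11.5973.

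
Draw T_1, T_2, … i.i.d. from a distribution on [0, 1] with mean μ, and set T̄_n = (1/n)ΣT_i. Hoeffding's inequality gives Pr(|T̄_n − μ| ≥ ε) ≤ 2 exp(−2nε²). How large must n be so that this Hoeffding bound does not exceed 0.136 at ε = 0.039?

884

Require 2·exp(−2nε²) ≤ 0.136, i.e. 2nε² ≥ ln(2/0.136) = 2.688248.
So n ≥ 2.688248 / (2·0.039²) = 883.711.
The smallest integer n is 884.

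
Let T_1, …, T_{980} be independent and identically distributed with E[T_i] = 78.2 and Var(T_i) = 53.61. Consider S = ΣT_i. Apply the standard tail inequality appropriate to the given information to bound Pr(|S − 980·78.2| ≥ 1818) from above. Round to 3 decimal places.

0.016

With mean and variance of each term known, Chebyshev's inequality bounds the deviation of the sum (or sample mean).
Var(S) = n·Var(T_i) = 980·53.61 = 52537.8.
Chebyshev: Pr(|S − 980·78.2| ≥ 1818) ≤ Var(S)/1818² = 52537.8/3305124 = 0.0159.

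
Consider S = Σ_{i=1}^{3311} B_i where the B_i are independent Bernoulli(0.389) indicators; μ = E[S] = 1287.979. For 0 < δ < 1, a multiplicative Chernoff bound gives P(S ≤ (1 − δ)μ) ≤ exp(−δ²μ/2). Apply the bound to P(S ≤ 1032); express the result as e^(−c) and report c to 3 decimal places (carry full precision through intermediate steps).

25.437

Write 1032 = (1 − δ)μ, so δ = 1 − 1032/1287.979 = 0.1987447…
Then the exponent is δ²μ/2 = (μ − 1032)²/(2μ) = 25.437235.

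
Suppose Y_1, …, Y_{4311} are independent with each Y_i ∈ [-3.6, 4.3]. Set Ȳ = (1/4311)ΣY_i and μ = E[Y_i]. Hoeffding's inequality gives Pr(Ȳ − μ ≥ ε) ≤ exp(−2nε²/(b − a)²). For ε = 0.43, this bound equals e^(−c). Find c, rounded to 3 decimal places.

c = 2nε²/(b − a)² = 2·4311·0.43² / 7.9² = 25.5441.

25.544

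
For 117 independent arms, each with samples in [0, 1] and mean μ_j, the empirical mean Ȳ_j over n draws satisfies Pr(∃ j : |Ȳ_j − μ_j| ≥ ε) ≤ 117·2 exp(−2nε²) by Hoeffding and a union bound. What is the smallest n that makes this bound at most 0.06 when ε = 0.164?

Need 2·117·exp(−2nε²) ≤ 0.06, i.e. exp(−2nε²) ≤ 0.06/234.
So 2nε² ≥ ln(234/0.06) = 8.268732.
Hence n ≥ 8.268732/(2·0.164²) = 153.717.
The smallest integer n is 154.

154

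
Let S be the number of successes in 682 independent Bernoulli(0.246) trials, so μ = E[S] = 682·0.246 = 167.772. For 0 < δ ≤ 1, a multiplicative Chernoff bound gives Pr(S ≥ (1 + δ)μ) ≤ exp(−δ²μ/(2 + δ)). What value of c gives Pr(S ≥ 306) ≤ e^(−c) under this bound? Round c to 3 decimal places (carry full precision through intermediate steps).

Write 306 = (1 + δ)μ, so δ = 306/167.772 − 1 = 0.8239039…
Then the exponent is δ²μ/(2 + δ) = (306 − μ)² / (μ·(2 + δ)) = 40.329483.

40.329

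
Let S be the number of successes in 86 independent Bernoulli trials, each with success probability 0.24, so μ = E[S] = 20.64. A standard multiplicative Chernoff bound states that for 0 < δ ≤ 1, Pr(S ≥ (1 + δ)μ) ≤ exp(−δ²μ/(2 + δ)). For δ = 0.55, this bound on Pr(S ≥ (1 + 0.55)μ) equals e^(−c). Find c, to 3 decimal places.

2.448

c = δ²μ/(2 + δ) = 0.55²·20.64/(2 + 0.55) = 2.4485.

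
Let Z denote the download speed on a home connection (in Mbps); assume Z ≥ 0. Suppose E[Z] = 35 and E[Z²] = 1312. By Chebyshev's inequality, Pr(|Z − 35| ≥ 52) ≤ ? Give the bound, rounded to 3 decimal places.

0.032

Var(Z) = E[Z²] − (E[Z])² = 1312 − 1225 = 87.
Chebyshev's inequality: Pr(|Z − μ| ≥ t) ≤ Var(Z)/t² = 87/2704 = 0.0322.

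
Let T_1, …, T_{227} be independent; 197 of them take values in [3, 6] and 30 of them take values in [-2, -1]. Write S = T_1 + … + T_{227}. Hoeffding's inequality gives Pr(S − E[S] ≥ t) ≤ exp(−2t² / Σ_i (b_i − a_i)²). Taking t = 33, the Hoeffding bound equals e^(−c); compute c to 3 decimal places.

Σ(b_i − a_i)² = 197·3² + 30·1² = 1803.
c = 2t² / 1803 = 2·33² / 1803 = 1.2080.

1.208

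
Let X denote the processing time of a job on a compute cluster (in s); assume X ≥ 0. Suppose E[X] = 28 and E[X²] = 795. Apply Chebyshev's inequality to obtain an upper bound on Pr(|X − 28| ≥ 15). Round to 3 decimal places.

0.049

Var(X) = E[X²] − (E[X])² = 795 − 784 = 11.
Chebyshev's inequality: Pr(|X − μ| ≥ t) ≤ Var(X)/t² = 11/225 = 0.0489.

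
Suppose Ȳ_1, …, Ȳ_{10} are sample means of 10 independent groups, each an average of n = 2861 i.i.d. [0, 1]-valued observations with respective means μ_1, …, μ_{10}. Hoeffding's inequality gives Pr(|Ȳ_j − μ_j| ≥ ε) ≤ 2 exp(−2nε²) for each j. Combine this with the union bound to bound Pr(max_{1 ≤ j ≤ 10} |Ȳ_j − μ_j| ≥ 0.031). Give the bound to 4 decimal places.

0.0818

Per-experiment Hoeffding bound: 2·exp(−2·2861·0.031²) = 2·exp(−5.49884) = 0.008183.
Union bound over 10 events: 10·0.008183 = 0.08183.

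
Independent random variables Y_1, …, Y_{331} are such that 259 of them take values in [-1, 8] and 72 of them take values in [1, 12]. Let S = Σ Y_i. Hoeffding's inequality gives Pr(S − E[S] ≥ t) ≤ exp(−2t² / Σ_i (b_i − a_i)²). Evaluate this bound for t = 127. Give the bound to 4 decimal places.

0.3374

Σ(b_i − a_i)² = 259·9² + 72·11² = 29691.
Exponent = 2·127² / 29691 = 1.08646.
Bound = exp(−1.08646) = 0.33741.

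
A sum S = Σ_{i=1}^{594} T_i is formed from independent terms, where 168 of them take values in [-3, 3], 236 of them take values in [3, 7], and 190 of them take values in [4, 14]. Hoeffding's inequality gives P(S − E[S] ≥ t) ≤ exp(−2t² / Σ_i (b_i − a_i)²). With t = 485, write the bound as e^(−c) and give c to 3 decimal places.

Σ(b_i − a_i)² = 168·6² + 236·4² + 190·10² = 28824.
c = 2t² / 28824 = 2·485² / 28824 = 16.3215.

16.321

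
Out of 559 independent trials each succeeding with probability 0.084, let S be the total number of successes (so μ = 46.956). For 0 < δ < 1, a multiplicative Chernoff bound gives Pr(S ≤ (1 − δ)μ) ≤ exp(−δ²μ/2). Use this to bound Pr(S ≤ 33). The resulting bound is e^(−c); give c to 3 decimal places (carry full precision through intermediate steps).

2.074

Write 33 = (1 − δ)μ, so δ = 1 − 33/46.956 = 0.2972144…
Then the exponent is δ²μ/2 = (μ − 33)²/(2μ) = 2.073962.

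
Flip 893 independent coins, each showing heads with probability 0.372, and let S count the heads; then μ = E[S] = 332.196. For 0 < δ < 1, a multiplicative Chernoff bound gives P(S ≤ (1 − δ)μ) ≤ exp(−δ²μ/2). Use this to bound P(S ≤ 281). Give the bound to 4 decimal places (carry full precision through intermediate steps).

Write 281 = (1 − δ)μ, so δ = 1 − 281/332.196 = 0.1541138…
Then the exponent is δ²μ/2 = (μ − 281)²/(2μ) = 3.945006.
Bound = exp(−3.945006) = 0.01935.

0.0194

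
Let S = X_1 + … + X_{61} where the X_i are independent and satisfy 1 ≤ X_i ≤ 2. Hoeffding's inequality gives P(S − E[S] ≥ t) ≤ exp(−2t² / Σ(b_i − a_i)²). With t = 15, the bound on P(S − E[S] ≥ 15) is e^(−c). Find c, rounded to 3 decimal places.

Σ(b_i − a_i)² = 61·(1)² = 61.
c = 2t²/61 = 2·15²/61 = 7.3770.

7.377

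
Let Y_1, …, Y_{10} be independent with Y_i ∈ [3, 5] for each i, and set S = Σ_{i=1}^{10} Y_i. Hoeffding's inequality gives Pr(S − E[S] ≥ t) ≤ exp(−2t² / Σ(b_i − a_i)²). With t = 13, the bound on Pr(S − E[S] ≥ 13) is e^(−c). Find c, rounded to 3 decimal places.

8.450

Σ(b_i − a_i)² = 10·(2)² = 40.
c = 2t²/40 = 2·13²/40 = 8.4500.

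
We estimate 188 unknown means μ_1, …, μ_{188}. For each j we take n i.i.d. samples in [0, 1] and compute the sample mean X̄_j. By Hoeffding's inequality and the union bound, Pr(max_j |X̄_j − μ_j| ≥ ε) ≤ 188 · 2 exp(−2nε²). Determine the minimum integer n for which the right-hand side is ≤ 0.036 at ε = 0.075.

Need 2·188·exp(−2nε²) ≤ 0.036, i.e. exp(−2nε²) ≤ 0.036/376.
So 2nε² ≥ ln(376/0.036) = 9.253825.
Hence n ≥ 9.253825/(2·0.075²) = 822.562.
The smallest integer n is 823.

823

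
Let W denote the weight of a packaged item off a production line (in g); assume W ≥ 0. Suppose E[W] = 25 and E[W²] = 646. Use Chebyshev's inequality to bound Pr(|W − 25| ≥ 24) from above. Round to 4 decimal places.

0.0365

Var(W) = E[W²] − (E[W])² = 646 − 625 = 21.
Chebyshev's inequality: Pr(|W − μ| ≥ t) ≤ Var(W)/t² = 21/576 = 0.0365.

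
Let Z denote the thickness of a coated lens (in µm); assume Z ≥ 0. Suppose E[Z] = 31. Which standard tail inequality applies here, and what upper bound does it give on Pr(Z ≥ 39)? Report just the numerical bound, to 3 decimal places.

Only the mean of a non-negative variable is known, so Markov's inequality is the applicable tail bound.
Markov's inequality: for a non-negative random variable, Pr(Z ≥ a) ≤ E[Z]/a.
Here E[Z] = 31 and a = 39, so the bound is 31/39 = 0.7949.

0.795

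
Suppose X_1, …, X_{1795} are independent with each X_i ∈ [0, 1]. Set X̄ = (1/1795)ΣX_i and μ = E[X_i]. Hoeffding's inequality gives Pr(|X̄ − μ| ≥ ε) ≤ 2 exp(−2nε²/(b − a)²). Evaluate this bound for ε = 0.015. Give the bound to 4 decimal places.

Exponent: 2nε²/(b − a)² = 2·1795·0.015² / 1² = 0.80775.
Bound = 2·exp(−0.80775) = 0.89172.

0.8917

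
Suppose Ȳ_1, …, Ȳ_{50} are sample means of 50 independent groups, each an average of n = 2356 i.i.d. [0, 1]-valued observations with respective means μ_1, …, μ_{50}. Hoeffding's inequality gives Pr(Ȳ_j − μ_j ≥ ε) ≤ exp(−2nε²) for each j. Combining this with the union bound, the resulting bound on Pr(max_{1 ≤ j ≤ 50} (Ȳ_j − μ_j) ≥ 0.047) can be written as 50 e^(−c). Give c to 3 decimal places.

10.409

Union bound over the 50 events: Pr(max_{1 ≤ j ≤ 50} (Ȳ_j − μ_j) ≥ 0.047) ≤ 50·exp(−2nε²) = 50 exp(−2·2356·0.047²).
So c = 2·2356·0.047² = 10.4088.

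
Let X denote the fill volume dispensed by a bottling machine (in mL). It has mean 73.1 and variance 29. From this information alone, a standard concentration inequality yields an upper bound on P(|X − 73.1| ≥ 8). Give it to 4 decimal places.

Mean and variance are known, so Chebyshev's inequality applies.
Chebyshev: P(|X − μ| ≥ t) ≤ Var(X)/t².
Bound = 29 / 64 = 0.4531.

0.4531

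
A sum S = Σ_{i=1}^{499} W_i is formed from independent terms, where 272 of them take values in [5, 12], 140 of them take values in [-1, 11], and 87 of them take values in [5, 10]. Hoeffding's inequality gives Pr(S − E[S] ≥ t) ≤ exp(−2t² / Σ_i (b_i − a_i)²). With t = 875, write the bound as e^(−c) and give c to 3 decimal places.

42.937

Σ(b_i − a_i)² = 272·7² + 140·12² + 87·5² = 35663.
c = 2t² / 35663 = 2·875² / 35663 = 42.9367.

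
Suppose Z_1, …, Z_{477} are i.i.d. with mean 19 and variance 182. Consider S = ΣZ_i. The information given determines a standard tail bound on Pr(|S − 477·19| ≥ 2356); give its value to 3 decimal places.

0.016

With mean and variance of each term known, Chebyshev's inequality bounds the deviation of the sum (or sample mean).
Var(S) = n·Var(Z_i) = 477·182 = 86814.
Chebyshev: Pr(|S − 477·19| ≥ 2356) ≤ Var(S)/2356² = 86814/5550736 = 0.0156.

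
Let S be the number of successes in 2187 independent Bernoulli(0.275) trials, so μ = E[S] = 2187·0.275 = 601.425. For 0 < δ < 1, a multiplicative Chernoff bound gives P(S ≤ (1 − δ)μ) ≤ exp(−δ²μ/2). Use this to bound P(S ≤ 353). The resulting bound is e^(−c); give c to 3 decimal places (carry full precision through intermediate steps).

51.307

Write 353 = (1 − δ)μ, so δ = 1 − 353/601.425 = 0.4130606…
Then the exponent is δ²μ/2 = (μ − 353)²/(2μ) = 51.307296.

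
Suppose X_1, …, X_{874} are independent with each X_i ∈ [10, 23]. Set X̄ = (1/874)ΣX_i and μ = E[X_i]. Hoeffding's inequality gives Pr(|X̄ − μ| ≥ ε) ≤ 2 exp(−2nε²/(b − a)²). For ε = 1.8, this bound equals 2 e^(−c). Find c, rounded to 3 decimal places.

c = 2nε²/(b − a)² = 2·874·1.8² / 13² = 33.5120.

33.512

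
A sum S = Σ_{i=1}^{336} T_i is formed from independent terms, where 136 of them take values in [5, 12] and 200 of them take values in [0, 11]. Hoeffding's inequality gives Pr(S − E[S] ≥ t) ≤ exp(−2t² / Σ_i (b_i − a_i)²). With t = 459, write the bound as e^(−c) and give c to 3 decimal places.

13.652

Σ(b_i − a_i)² = 136·7² + 200·11² = 30864.
c = 2t² / 30864 = 2·459² / 30864 = 13.6522.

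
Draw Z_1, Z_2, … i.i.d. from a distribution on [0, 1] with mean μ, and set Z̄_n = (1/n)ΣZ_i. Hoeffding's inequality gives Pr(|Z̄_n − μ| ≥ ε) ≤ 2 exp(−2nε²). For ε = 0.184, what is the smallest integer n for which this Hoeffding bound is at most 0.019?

Require 2·exp(−2nε²) ≤ 0.019, i.e. 2nε² ≥ ln(2/0.019) = 4.656463.
So n ≥ 4.656463 / (2·0.184²) = 68.769.
The smallest integer n is 69.

69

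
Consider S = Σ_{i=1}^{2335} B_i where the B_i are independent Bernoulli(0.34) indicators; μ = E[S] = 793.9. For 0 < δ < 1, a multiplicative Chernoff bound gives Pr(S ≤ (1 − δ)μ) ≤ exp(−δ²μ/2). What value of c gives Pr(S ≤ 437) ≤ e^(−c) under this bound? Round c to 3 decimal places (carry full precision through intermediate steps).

80.223

Write 437 = (1 − δ)μ, so δ = 1 − 437/793.9 = 0.4495528…
Then the exponent is δ²μ/2 = (μ − 437)²/(2μ) = 80.222704.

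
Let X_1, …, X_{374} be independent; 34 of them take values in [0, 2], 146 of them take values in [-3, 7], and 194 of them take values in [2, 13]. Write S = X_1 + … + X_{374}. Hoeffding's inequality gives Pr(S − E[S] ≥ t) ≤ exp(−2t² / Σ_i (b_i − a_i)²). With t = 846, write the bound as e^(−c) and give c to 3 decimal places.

Σ(b_i − a_i)² = 34·2² + 146·10² + 194·11² = 38210.
c = 2t² / 38210 = 2·846² / 38210 = 37.4622.

37.462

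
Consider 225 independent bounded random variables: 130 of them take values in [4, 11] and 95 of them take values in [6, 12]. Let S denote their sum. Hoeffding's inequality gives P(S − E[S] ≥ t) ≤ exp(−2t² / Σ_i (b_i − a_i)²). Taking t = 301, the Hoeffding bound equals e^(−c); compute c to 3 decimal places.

18.509

Σ(b_i − a_i)² = 130·7² + 95·6² = 9790.
c = 2t² / 9790 = 2·301² / 9790 = 18.5089.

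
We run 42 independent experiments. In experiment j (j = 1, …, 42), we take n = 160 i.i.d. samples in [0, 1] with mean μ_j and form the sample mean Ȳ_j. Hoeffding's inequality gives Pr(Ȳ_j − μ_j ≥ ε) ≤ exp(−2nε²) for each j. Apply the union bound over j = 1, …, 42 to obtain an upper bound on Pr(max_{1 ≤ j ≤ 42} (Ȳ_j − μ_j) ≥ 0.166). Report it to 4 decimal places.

0.0062

Per-experiment Hoeffding bound: exp(−2·160·0.166²) = exp(−8.81792) = 0.00014806.
Union bound over 42 events: 42·0.00014806 = 0.00622.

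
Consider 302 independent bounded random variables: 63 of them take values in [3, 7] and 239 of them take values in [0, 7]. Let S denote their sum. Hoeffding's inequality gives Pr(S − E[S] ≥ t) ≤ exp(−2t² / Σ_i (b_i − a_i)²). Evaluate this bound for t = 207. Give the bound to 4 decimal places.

Σ(b_i − a_i)² = 63·4² + 239·7² = 12719.
Exponent = 2·207² / 12719 = 6.73779.
Bound = exp(−6.73779) = 0.00119.

0.0012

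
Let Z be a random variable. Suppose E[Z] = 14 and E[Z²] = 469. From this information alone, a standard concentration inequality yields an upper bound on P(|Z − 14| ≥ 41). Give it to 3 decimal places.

The first two moments determine the variance, so Chebyshev's inequality is the sharpest standard bound available.
Var(Z) = E[Z²] − (E[Z])² = 469 − 196 = 273.
Chebyshev's inequality: P(|Z − μ| ≥ t) ≤ Var(Z)/t² = 273/1681 = 0.1624.

0.162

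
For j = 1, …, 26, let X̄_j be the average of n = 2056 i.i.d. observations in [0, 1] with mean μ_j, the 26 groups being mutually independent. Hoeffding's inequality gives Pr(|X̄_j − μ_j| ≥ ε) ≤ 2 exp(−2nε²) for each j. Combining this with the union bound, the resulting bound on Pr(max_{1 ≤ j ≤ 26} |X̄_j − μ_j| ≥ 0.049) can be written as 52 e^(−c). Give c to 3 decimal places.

Union bound over the 26 events: Pr(max_{1 ≤ j ≤ 26} |X̄_j − μ_j| ≥ 0.049) ≤ 26·2·exp(−2nε²) = 52 exp(−2·2056·0.049²).
So c = 2·2056·0.049² = 9.8729.

9.873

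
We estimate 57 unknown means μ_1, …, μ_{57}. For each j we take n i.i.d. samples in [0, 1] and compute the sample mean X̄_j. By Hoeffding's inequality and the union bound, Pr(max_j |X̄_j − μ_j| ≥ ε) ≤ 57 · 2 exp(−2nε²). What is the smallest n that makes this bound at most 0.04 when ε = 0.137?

Need 2·57·exp(−2nε²) ≤ 0.04, i.e. exp(−2nε²) ≤ 0.04/114.
So 2nε² ≥ ln(114/0.04) = 7.955074.
Hence n ≥ 7.955074/(2·0.137²) = 211.921.
The smallest integer n is 212.

212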